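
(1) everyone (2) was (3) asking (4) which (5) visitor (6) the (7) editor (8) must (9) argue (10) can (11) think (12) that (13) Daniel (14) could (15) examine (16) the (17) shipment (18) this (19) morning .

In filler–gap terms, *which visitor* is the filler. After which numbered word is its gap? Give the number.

Underlying clause: The editor must argue which visitor can think that Daniel could examine the shipment this morning.
'which visitor' functions as the subject of the clause embedded under 'argue'. Wh-movement fronts it, leaving a gap right after 'argue':
Everyone was asking which visitor the editor must argue ___ can think that Daniel could examine the shipment this morning.
'argue' is word 9.

9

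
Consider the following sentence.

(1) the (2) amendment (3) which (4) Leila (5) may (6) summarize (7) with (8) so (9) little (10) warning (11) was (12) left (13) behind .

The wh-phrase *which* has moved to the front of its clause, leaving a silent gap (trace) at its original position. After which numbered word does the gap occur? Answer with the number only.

The filler 'which' is interpreted as the direct object of 'summarize'. Fronting leaves a gap immediately after 'summarize':
The amendment which Leila may summarize ___ with so little warning was left behind.
'summarize' is word 6.

6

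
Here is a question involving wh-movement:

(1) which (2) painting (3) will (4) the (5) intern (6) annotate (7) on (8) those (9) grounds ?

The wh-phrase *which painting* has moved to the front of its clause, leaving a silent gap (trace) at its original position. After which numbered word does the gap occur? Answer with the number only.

6

Before movement: The intern will annotate which painting on those grounds.
'which painting' is the direct object of 'annotate'. Fronting leaves a gap immediately after 'annotate':
Which painting will the intern annotate ___ on those grounds?
'annotate' is word 6.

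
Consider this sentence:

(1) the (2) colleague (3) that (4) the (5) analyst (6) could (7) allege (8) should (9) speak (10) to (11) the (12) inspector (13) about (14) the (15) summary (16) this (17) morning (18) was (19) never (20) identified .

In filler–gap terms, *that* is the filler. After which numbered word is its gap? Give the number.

'that' functions as the subject of the clause embedded under 'allege'. It moves to the left edge, and the trace sits right after 'allege':
The colleague that the analyst could allege ___ should speak to the inspector about the summary this morning was never identified.
'allege' is word 7.

7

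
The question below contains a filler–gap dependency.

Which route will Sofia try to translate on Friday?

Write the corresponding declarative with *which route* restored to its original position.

'which route' functions as the direct object of 'translate'. It moves to the left edge, and the trace sits right after 'translate':
Which route will Sofia try to translate ___ on Friday?

Sofia will try to translate which route on Friday.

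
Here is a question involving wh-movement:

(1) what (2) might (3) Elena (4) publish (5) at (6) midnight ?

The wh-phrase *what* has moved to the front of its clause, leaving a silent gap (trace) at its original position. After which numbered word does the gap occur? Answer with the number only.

Pre-movement form: Elena might publish what at midnight.
'what' functions as the direct object of 'publish'. Wh-movement fronts it, leaving a gap right after 'publish':
What might Elena publish ___ at midnight?
'publish' is word 4.

4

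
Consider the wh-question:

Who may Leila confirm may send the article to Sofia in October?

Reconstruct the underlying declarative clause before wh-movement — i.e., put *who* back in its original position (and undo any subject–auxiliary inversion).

'who' is the subject of the clause embedded under 'confirm'. It moves to the left edge, and the trace sits right after 'confirm':
Who may Leila confirm ___ may send the article to Sofia in October?

Leila may confirm who may send the article to Sofia in October.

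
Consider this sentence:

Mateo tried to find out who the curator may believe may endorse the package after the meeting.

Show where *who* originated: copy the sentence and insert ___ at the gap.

Mateo tried to find out who the curator may believe ___ may endorse the package after the meeting.

Pre-movement form: The curator may believe who may endorse the package after the meeting.
The filler 'who' is interpreted as the subject of the clause embedded under 'believe'. The gap is right after 'believe'.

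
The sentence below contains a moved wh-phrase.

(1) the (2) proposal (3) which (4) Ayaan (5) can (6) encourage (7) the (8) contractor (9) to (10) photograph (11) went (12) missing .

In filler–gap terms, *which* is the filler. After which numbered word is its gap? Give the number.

The filler 'which' is interpreted as the direct object of 'photograph'. Fronting leaves a gap immediately after 'photograph':
The proposal which Ayaan can encourage the contractor to photograph ___ went missing.
'photograph' is word 10.

10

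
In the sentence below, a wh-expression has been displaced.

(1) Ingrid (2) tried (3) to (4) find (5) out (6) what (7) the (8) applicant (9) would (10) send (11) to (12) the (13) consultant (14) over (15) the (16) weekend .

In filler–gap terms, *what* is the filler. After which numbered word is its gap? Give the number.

10

Before movement: The applicant would send what to the consultant over the weekend.
'what' functions as the direct object of 'send'. Wh-movement fronts it, leaving a gap right after 'send':
Ingrid tried to find out what the applicant would send ___ to the consultant over the weekend.
'send' is word 10.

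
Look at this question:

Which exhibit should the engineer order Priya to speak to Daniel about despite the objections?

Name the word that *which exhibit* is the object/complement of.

In situ: The engineer should order Priya to speak to Daniel about which exhibit despite the objections.
'which exhibit' is the object of the preposition 'about'. Fronting leaves a gap immediately after 'about':
Which exhibit should the engineer order Priya to speak to Daniel about ___ despite the objections?

about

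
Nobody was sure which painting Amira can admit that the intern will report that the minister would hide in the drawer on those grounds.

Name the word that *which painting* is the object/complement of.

hide

Underlying clause: Amira can admit that the intern will report that the minister would hide which painting in the drawer on those grounds.
The filler 'which painting' is interpreted as the direct object of 'hide'. It moves to the left edge, and the trace sits right after 'hide':
Nobody was sure which painting Amira can admit that the intern will report that the minister would hide ___ in the drawer on those grounds.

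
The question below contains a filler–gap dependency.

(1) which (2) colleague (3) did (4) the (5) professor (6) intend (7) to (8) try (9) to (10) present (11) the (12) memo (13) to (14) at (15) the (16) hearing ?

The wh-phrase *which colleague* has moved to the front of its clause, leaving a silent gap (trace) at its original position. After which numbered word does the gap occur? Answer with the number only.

13

In situ: The professor did intend to try to present the memo to which colleague at the hearing.
'which colleague' is the object of the preposition 'to' (recipient of 'present'). Fronting leaves a gap immediately after 'to':
Which colleague did the professor intend to try to present the memo to ___ at the hearing?
'to' is word 13.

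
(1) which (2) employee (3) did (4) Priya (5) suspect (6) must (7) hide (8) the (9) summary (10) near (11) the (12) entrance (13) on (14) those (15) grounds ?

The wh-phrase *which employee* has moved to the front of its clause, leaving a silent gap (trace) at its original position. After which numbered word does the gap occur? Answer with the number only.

Before movement: Priya did suspect which employee must hide the summary near the entrance on those grounds.
'which employee' is the subject of the clause embedded under 'suspect'. Fronting leaves a gap immediately after 'suspect':
Which employee did Priya suspect ___ must hide the summary near the entrance on those grounds?
'suspect' is word 5.

5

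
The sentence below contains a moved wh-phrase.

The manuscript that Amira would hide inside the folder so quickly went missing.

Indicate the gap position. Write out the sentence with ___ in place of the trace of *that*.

The manuscript that Amira would hide ___ inside the folder so quickly went missing.

The filler 'that' is interpreted as the direct object of 'hide'. The gap is right after 'hide'.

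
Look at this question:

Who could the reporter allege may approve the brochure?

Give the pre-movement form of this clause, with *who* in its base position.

'who' is the subject of the clause embedded under 'allege'. Wh-movement fronts it, leaving a gap right after 'allege':
Who could the reporter allege ___ may approve the brochure?

The reporter could allege who may approve the brochure.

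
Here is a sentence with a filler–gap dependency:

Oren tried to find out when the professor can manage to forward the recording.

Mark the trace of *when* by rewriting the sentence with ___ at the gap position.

Oren tried to find out when the professor can manage to forward the recording ___.

In situ: The professor can manage to forward the recording when.
'when' is the temporal adjunct. The gap is right after 'recording'.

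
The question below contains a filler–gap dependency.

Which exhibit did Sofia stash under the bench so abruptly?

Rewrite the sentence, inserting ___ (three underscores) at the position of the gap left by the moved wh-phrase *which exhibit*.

Before movement: Sofia did stash which exhibit under the bench so abruptly.
'which exhibit' functions as the direct object of 'stash'. The gap is right after 'stash'.

Which exhibit did Sofia stash ___ under the bench so abruptly?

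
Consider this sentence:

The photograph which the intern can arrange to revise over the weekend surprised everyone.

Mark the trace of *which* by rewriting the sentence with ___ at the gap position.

The photograph which the intern can arrange to revise ___ over the weekend surprised everyone.

'which' is the direct object of 'revise'. The gap is right after 'revise'.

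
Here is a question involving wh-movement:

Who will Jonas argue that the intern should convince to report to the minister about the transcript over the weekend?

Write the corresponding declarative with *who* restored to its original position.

'who' functions as the direct object of 'convince'. Wh-movement fronts it, leaving a gap right after 'convince':
Who will Jonas argue that the intern should convince ___ to report to the minister about the transcript over the weekend?

Jonas will argue that the intern should convince who to report to the minister about the transcript over the weekend.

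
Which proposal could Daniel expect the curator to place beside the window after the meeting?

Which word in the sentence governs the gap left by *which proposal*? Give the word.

Underlying clause: Daniel could expect the curator to place which proposal beside the window after the meeting.
'which proposal' functions as the direct object of 'place'. It moves to the left edge, and the trace sits right after 'place':
Which proposal could Daniel expect the curator to place ___ beside the window after the meeting?

place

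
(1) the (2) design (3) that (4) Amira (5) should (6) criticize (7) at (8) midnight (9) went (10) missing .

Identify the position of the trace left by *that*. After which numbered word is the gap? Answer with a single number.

The filler 'that' is interpreted as the direct object of 'criticize'. It moves to the left edge, and the trace sits right after 'criticize':
The design that Amira should criticize ___ at midnight went missing.
'criticize' is word 6.

6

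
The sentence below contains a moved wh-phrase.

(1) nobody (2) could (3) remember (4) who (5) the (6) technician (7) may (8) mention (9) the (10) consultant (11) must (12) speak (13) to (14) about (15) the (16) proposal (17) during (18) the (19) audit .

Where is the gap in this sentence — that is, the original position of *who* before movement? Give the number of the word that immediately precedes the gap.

Before movement: The technician may mention the consultant must speak to who about the proposal during the audit.
'who' functions as the object of the preposition 'to'. It moves to the left edge, and the trace sits right after 'to':
Nobody could remember who the technician may mention the consultant must speak to ___ about the proposal during the audit.
'to' is word 13.

13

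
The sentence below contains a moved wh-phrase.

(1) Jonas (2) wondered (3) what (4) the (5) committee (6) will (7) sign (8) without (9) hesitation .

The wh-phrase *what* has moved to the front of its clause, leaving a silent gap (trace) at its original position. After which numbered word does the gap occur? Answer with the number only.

7

Underlying clause: The committee will sign what without hesitation.
'what' functions as the direct object of 'sign'. It moves to the left edge, and the trace sits right after 'sign':
Jonas wondered what the committee will sign ___ without hesitation.
'sign' is word 7.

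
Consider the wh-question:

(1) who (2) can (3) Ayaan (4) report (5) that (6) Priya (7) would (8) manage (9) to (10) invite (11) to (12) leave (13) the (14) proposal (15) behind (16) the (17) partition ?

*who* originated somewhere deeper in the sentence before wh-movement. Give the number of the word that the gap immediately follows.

10

In situ: Ayaan can report that Priya would manage to invite who to leave the proposal behind the partition.
'who' functions as the direct object of 'invite'. Fronting leaves a gap immediately after 'invite':
Who can Ayaan report that Priya would manage to invite ___ to leave the proposal behind the partition?
'invite' is word 10.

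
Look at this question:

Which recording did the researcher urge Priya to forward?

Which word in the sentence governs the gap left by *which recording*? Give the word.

forward

Before movement: The researcher did urge Priya to forward which recording.
'which recording' functions as the direct object of 'forward'. Wh-movement fronts it, leaving a gap right after 'forward':
Which recording did the researcher urge Priya to forward ___?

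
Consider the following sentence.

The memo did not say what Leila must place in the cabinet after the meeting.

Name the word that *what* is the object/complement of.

Before movement: Leila must place what in the cabinet after the meeting.
'what' functions as the direct object of 'place'. It moves to the left edge, and the trace sits right after 'place':
The memo did not say what Leila must place ___ in the cabinet after the meeting.

place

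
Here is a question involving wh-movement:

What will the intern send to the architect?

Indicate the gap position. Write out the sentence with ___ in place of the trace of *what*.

What will the intern send ___ to the architect?

Pre-movement form: The intern will send what to the architect.
'what' functions as the direct object of 'send'. The gap is right after 'send'.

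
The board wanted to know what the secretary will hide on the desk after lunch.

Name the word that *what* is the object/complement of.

hide

Before movement: The secretary will hide what on the desk after lunch.
'what' is the direct object of 'hide'. It moves to the left edge, and the trace sits right after 'hide':
The board wanted to know what the secretary will hide ___ on the desk after lunch.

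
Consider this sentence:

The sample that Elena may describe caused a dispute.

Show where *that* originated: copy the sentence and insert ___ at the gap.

The sample that Elena may describe ___ caused a dispute.

'that' is the direct object of 'describe'. The gap is right after 'describe'.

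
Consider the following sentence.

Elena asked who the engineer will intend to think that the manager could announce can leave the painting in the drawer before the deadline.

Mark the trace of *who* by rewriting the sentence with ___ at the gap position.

Before movement: The engineer will intend to think that the manager could announce who can leave the painting in the drawer before the deadline.
The filler 'who' is interpreted as the subject of the clause embedded under 'announce'. The gap is right after 'announce'.

Elena asked who the engineer will intend to think that the manager could announce ___ can leave the painting in the drawer before the deadline.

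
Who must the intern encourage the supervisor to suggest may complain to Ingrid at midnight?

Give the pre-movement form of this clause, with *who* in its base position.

The intern must encourage the supervisor to suggest who may complain to Ingrid at midnight.

'who' functions as the subject of the clause embedded under 'suggest'. Fronting leaves a gap immediately after 'suggest':
Who must the intern encourage the supervisor to suggest ___ may complain to Ingrid at midnight?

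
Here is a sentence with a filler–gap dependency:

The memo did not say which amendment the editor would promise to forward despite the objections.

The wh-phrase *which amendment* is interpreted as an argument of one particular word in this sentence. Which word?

forward

In situ: The editor would promise to forward which amendment despite the objections.
'which amendment' is the direct object of 'forward'. Wh-movement fronts it, leaving a gap right after 'forward':
The memo did not say which amendment the editor would promise to forward ___ despite the objections.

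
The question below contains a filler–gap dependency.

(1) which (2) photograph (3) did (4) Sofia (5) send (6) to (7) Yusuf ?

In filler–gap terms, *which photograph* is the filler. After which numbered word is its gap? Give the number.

In situ: Sofia did send which photograph to Yusuf.
'which photograph' is the direct object of 'send'. It moves to the left edge, and the trace sits right after 'send':
Which photograph did Sofia send ___ to Yusuf?
'send' is word 5.

5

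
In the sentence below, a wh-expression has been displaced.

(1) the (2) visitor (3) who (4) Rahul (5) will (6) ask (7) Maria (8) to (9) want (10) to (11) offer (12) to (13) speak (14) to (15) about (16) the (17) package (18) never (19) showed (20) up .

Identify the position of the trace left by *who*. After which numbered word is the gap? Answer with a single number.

14

'who' functions as the object of the preposition 'to'. It moves to the left edge, and the trace sits right after 'to':
The visitor who Rahul will ask Maria to want to offer to speak to ___ about the package never showed up.
'to' is word 14.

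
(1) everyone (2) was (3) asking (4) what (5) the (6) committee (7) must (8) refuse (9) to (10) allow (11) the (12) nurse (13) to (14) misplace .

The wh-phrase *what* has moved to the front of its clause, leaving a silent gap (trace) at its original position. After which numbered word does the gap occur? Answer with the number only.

14

Before movement: The committee must refuse to allow the nurse to misplace what.
'what' is the direct object of 'misplace'. Fronting leaves a gap immediately after 'misplace':
Everyone was asking what the committee must refuse to allow the nurse to misplace ___.
'misplace' is word 14.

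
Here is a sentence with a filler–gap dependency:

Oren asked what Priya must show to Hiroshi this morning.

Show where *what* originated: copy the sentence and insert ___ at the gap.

Before movement: Priya must show what to Hiroshi this morning.
'what' is the direct object of 'show'. The gap is right after 'show'.

Oren asked what Priya must show ___ to Hiroshi this morning.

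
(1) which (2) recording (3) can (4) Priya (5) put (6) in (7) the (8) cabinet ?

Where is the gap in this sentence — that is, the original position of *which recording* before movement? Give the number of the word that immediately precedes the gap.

5

In situ: Priya can put which recording in the cabinet.
The filler 'which recording' is interpreted as the direct object of 'put'. It moves to the left edge, and the trace sits right after 'put':
Which recording can Priya put ___ in the cabinet?
'put' is word 5.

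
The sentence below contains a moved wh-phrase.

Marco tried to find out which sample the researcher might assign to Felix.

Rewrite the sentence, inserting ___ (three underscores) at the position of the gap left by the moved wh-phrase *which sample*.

Marco tried to find out which sample the researcher might assign ___ to Felix.

Pre-movement form: The researcher might assign which sample to Felix.
The filler 'which sample' is interpreted as the direct object of 'assign'. The gap is right after 'assign'.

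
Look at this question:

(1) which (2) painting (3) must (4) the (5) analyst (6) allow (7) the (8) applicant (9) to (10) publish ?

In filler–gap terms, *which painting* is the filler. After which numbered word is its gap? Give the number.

10

Pre-movement form: The analyst must allow the applicant to publish which painting.
'which painting' is the direct object of 'publish'. Fronting leaves a gap immediately after 'publish':
Which painting must the analyst allow the applicant to publish ___?
'publish' is word 10.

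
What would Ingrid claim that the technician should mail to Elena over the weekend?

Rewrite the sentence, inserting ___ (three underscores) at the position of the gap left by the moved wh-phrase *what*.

What would Ingrid claim that the technician should mail ___ to Elena over the weekend?

Pre-movement form: Ingrid would claim that the technician should mail what to Elena over the weekend.
'what' is the direct object of 'mail'. The gap is right after 'mail'.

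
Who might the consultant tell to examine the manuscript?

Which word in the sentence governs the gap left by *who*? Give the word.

tell

Underlying clause: The consultant might tell who to examine the manuscript.
'who' functions as the direct object of 'tell'. Wh-movement fronts it, leaving a gap right after 'tell':
Who might the consultant tell ___ to examine the manuscript?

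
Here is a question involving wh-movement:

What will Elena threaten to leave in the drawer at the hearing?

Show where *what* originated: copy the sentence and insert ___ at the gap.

What will Elena threaten to leave ___ in the drawer at the hearing?

Before movement: Elena will threaten to leave what in the drawer at the hearing.
'what' functions as the direct object of 'leave'. The gap is right after 'leave'.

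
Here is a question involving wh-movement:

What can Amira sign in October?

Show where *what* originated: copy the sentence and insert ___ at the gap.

Pre-movement form: Amira can sign what in October.
'what' functions as the direct object of 'sign'. The gap is right after 'sign'.

What can Amira sign ___ in October?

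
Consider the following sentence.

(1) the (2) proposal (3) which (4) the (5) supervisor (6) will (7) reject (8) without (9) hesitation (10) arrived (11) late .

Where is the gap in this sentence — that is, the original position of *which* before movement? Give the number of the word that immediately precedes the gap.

The filler 'which' is interpreted as the direct object of 'reject'. Fronting leaves a gap immediately after 'reject':
The proposal which the supervisor will reject ___ without hesitation arrived late.
'reject' is word 7.

7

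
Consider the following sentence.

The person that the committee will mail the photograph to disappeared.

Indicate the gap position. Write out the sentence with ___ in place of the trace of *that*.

The person that the committee will mail the photograph to ___ disappeared.

The filler 'that' is interpreted as the object of the preposition 'to' (recipient of 'mail'). The gap is right after 'to'.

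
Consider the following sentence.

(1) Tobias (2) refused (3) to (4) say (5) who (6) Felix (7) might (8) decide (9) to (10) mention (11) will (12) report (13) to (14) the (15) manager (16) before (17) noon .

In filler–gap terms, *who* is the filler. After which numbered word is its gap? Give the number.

In situ: Felix might decide to mention who will report to the manager before noon.
'who' is the subject of the clause embedded under 'mention'. Wh-movement fronts it, leaving a gap right after 'mention':
Tobias refused to say who Felix might decide to mention ___ will report to the manager before noon.
'mention' is word 10.

10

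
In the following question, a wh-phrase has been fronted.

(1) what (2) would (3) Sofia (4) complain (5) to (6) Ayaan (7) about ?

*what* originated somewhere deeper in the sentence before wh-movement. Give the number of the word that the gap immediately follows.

Pre-movement form: Sofia would complain to Ayaan about what.
'what' is the object of the preposition 'about'. It moves to the left edge, and the trace sits right after 'about':
What would Sofia complain to Ayaan about ___?
'about' is word 7.

7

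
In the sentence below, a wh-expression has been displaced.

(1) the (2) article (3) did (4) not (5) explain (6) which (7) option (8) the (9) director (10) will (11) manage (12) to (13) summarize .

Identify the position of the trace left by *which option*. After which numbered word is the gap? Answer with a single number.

In situ: The director will manage to summarize which option.
'which option' functions as the direct object of 'summarize'. Fronting leaves a gap immediately after 'summarize':
The article did not explain which option the director will manage to summarize ___.
'summarize' is word 13.

13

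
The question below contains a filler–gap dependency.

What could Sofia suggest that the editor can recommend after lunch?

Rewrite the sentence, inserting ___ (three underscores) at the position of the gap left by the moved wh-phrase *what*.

Before movement: Sofia could suggest that the editor can recommend what after lunch.
'what' is the direct object of 'recommend'. The gap is right after 'recommend'.

What could Sofia suggest that the editor can recommend ___ after lunch?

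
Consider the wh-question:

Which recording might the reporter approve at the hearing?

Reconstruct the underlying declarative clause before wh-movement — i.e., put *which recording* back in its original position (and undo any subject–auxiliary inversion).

The reporter might approve which recording at the hearing.

'which recording' functions as the direct object of 'approve'. Wh-movement fronts it, leaving a gap right after 'approve':
Which recording might the reporter approve ___ at the hearing?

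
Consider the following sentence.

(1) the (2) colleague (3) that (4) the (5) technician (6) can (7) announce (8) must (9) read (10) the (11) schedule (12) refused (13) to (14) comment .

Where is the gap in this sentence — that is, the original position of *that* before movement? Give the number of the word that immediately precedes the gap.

The filler 'that' is interpreted as the subject of the clause embedded under 'announce'. Fronting leaves a gap immediately after 'announce':
The colleague that the technician can announce ___ must read the schedule refused to comment.
'announce' is word 7.

7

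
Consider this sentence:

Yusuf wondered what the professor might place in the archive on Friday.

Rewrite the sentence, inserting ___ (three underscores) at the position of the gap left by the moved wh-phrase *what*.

Yusuf wondered what the professor might place ___ in the archive on Friday.

Pre-movement form: The professor might place what in the archive on Friday.
'what' functions as the direct object of 'place'. The gap is right after 'place'.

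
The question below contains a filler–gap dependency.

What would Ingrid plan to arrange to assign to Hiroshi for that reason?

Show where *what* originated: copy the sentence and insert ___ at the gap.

What would Ingrid plan to arrange to assign ___ to Hiroshi for that reason?

In situ: Ingrid would plan to arrange to assign what to Hiroshi for that reason.
The filler 'what' is interpreted as the direct object of 'assign'. The gap is right after 'assign'.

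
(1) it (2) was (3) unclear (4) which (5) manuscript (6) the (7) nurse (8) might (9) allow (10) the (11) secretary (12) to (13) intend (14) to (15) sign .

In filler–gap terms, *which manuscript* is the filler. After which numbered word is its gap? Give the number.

Before movement: The nurse might allow the secretary to intend to sign which manuscript.
The filler 'which manuscript' is interpreted as the direct object of 'sign'. Wh-movement fronts it, leaving a gap right after 'sign':
It was unclear which manuscript the nurse might allow the secretary to intend to sign ___.
'sign' is word 15.

15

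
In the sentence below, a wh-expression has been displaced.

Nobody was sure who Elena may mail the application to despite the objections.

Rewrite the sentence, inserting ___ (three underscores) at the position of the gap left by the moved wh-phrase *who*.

Nobody was sure who Elena may mail the application to ___ despite the objections.

Underlying clause: Elena may mail the application to who despite the objections.
The filler 'who' is interpreted as the object of the preposition 'to' (recipient of 'mail'). The gap is right after 'to'.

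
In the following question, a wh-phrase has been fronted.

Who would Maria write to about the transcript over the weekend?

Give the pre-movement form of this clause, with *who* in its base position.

'who' is the object of the preposition 'to'. Fronting leaves a gap immediately after 'to':
Who would Maria write to ___ about the transcript over the weekend?

Maria would write to who about the transcript over the weekend.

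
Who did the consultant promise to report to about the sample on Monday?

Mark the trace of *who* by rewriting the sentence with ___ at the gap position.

Before movement: The consultant did promise to report to who about the sample on Monday.
The filler 'who' is interpreted as the object of the preposition 'to'. The gap is right after 'to'.

Who did the consultant promise to report to ___ about the sample on Monday?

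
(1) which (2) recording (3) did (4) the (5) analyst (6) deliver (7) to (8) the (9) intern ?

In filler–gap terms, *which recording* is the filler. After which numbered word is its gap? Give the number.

Before movement: The analyst did deliver which recording to the intern.
'which recording' is the direct object of 'deliver'. Wh-movement fronts it, leaving a gap right after 'deliver':
Which recording did the analyst deliver ___ to the intern?
'deliver' is word 6.

6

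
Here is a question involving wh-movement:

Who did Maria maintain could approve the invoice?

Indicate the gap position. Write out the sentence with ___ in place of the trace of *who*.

Underlying clause: Maria did maintain who could approve the invoice.
'who' functions as the subject of the clause embedded under 'maintain'. The gap is right after 'maintain'.

Who did Maria maintain ___ could approve the invoice?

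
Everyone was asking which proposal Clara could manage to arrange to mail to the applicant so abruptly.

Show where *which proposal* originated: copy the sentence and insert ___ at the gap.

Everyone was asking which proposal Clara could manage to arrange to mail ___ to the applicant so abruptly.

Underlying clause: Clara could manage to arrange to mail which proposal to the applicant so abruptly.
'which proposal' functions as the direct object of 'mail'. The gap is right after 'mail'.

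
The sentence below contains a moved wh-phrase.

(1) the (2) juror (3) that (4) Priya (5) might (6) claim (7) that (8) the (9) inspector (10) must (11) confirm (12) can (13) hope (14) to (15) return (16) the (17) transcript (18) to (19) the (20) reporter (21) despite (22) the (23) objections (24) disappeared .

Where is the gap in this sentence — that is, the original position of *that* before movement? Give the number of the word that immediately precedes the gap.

The filler 'that' is interpreted as the subject of the clause embedded under 'confirm'. Wh-movement fronts it, leaving a gap right after 'confirm':
The juror that Priya might claim that the inspector must confirm ___ can hope to return the transcript to the reporter despite the objections disappeared.
'confirm' is word 11.

11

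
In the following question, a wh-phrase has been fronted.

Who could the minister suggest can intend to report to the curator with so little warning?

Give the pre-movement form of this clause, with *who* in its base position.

The minister could suggest who can intend to report to the curator with so little warning.

'who' is the subject of the clause embedded under 'suggest'. Fronting leaves a gap immediately after 'suggest':
Who could the minister suggest ___ can intend to report to the curator with so little warning?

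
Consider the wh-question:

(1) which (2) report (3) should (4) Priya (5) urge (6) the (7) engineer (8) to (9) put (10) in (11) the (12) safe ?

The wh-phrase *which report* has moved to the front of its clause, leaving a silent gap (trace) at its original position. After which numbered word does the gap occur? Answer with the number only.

Pre-movement form: Priya should urge the engineer to put which report in the safe.
The filler 'which report' is interpreted as the direct object of 'put'. Wh-movement fronts it, leaving a gap right after 'put':
Which report should Priya urge the engineer to put ___ in the safe?
'put' is word 9.

9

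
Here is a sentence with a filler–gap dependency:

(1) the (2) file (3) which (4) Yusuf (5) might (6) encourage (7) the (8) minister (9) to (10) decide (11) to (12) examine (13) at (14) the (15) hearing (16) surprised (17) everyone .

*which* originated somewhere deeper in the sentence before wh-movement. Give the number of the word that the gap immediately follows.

12

'which' is the direct object of 'examine'. Wh-movement fronts it, leaving a gap right after 'examine':
The file which Yusuf might encourage the minister to decide to examine ___ at the hearing surprised everyone.
'examine' is word 12.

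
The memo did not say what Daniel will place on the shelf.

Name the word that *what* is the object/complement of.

Pre-movement form: Daniel will place what on the shelf.
'what' is the direct object of 'place'. Fronting leaves a gap immediately after 'place':
The memo did not say what Daniel will place ___ on the shelf.

place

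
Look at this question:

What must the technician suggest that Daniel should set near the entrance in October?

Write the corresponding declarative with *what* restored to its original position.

'what' is the direct object of 'set'. It moves to the left edge, and the trace sits right after 'set':
What must the technician suggest that Daniel should set ___ near the entrance in October?

The technician must suggest that Daniel should set what near the entrance in October.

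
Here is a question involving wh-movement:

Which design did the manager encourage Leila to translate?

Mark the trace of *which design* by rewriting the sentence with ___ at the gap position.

Which design did the manager encourage Leila to translate ___?

Pre-movement form: The manager did encourage Leila to translate which design.
'which design' is the direct object of 'translate'. The gap is right after 'translate'.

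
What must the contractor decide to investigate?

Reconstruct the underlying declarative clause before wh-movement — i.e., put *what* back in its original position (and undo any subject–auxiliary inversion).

The contractor must decide to investigate what.

'what' is the direct object of 'investigate'. Fronting leaves a gap immediately after 'investigate':
What must the contractor decide to investigate ___?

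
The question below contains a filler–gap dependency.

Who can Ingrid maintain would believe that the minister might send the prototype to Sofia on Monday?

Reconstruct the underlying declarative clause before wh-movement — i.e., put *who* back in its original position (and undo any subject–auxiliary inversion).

Ingrid can maintain who would believe that the minister might send the prototype to Sofia on Monday.

'who' functions as the subject of the clause embedded under 'maintain'. It moves to the left edge, and the trace sits right after 'maintain':
Who can Ingrid maintain ___ would believe that the minister might send the prototype to Sofia on Monday?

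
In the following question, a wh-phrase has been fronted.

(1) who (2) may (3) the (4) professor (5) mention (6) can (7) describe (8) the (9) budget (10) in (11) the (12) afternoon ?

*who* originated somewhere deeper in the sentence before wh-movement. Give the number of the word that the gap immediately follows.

Before movement: The professor may mention who can describe the budget in the afternoon.
'who' functions as the subject of the clause embedded under 'mention'. Fronting leaves a gap immediately after 'mention':
Who may the professor mention ___ can describe the budget in the afternoon?
'mention' is word 5.

5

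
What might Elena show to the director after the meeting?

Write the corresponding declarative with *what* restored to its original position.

The filler 'what' is interpreted as the direct object of 'show'. It moves to the left edge, and the trace sits right after 'show':
What might Elena show ___ to the director after the meeting?

Elena might show what to the director after the meeting.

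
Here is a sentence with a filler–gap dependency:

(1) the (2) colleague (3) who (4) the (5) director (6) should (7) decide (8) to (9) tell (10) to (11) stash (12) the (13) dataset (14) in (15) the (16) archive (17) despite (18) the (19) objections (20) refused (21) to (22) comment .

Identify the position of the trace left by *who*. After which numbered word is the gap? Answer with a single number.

9

'who' is the direct object of 'tell'. It moves to the left edge, and the trace sits right after 'tell':
The colleague who the director should decide to tell ___ to stash the dataset in the archive despite the objections refused to comment.
'tell' is word 9.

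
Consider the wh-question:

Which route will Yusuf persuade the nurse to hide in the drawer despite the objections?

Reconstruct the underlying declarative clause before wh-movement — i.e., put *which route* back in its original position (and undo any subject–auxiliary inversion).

The filler 'which route' is interpreted as the direct object of 'hide'. Fronting leaves a gap immediately after 'hide':
Which route will Yusuf persuade the nurse to hide ___ in the drawer despite the objections?

Yusuf will persuade the nurse to hide which route in the drawer despite the objections.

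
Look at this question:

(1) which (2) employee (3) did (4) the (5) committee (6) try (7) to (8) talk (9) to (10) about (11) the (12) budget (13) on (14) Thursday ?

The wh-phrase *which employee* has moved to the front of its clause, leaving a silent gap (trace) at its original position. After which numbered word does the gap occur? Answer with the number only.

Underlying clause: The committee did try to talk to which employee about the budget on Thursday.
The filler 'which employee' is interpreted as the object of the preposition 'to'. Fronting leaves a gap immediately after 'to':
Which employee did the committee try to talk to ___ about the budget on Thursday?
'to' is word 9.

9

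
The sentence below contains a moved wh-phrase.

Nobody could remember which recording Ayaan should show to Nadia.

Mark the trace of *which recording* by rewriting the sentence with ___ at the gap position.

In situ: Ayaan should show which recording to Nadia.
The filler 'which recording' is interpreted as the direct object of 'show'. The gap is right after 'show'.

Nobody could remember which recording Ayaan should show ___ to Nadia.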